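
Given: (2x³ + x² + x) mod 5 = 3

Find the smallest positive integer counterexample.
Testing positive integers:
x = 1: LHS = (2·1³ + 1² + 1) mod 5 = 4 mod 5 = 4; 4 = 3 — FAILS  ← smallest positive counterexample

Answer: x = 1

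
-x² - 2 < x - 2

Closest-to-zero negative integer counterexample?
Testing negative integers from -1 downward:
x = -1: LHS = -(-1)² - 2 = -3, RHS = (-1) - 2 = -3; -3 < -3 — FAILS  ← closest negative counterexample to 0

Answer: x = -1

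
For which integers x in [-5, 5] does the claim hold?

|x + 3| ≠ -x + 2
Track d = LHS − RHS over the integers in [-5, 5]. Equality would need d = 0, but d changes sign only between consecutive integers, jumping over 0:
x = -1: LHS = |(-1) + 3| = |2| = 2, RHS = -(-1) + 2 = 3; 2 ≠ 3 — holds  (d = -1)
x = 0: LHS = |0 + 3| = |3| = 3, RHS = -0 + 2 = 2; 3 ≠ 2 — holds  (d = 1)
Away from these crossings d keeps a constant sign, and checking every integer in [-5, 5] confirms d ≠ 0 throughout. Hence the two sides are never equal, so the relation holds for every integer in [-5, 5].

Answer: All integers in [-5, 5]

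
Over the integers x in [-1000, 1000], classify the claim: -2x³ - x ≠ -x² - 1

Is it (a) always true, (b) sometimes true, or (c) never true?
Track d = LHS − RHS over the integers in [-1000, 1000]. Equality would need d = 0, but d changes sign only between consecutive integers, jumping over 0:
x = 0: LHS = -2·0³ - 0 = 0, RHS = -0² - 1 = -1; 0 ≠ -1 — holds  (d = 1)
x = 1: LHS = -2·1³ - 1 = -3, RHS = -1² - 1 = -2; -3 ≠ -2 — holds  (d = -1)
Away from these crossings d keeps a constant sign, and checking every integer in [-1000, 1000] confirms d ≠ 0 throughout. Hence the two sides are never equal, so the relation holds for every integer in [-1000, 1000].

No counterexample exists.

Answer: Always true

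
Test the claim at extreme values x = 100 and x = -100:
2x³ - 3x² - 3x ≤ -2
x = 100: LHS = 2·100³ - 3·100² - 3·100 = 1969700; 1969700 ≤ -2 — FAILS
x = -100: LHS = 2·(-100)³ - 3·(-100)² - 3·(-100) = -2029700; -2029700 ≤ -2 — holds

Answer: Partially: fails for x = 100, holds for x = -100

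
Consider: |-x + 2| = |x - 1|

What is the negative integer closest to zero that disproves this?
Testing negative integers from -1 downward:
x = -1: LHS = |-(-1) + 2| = |3| = 3, RHS = |(-1) - 1| = |-2| = 2; 3 = 2 — FAILS  ← closest negative counterexample to 0

Answer: x = -1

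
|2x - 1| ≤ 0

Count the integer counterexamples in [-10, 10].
Counterexamples in [-10, 10]: {-10, -9, -8, -7, -6, -5, -4, -3, -2, -1, 0, 1, 2, 3, 4, 5, 6, 7, 8, 9, 10}.

Counting them gives 21 values.

Answer: 21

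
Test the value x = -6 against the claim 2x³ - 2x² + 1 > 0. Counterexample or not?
Substitute x = -6 into the relation:
x = -6: LHS = 2·(-6)³ - 2·(-6)² + 1 = -503; -503 > 0 — FAILS

Since the claim fails at x = -6, this value is a counterexample.

Answer: Yes, x = -6 is a counterexample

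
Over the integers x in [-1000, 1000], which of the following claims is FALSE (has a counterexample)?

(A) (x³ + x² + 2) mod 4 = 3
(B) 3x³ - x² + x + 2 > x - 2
(A) x = 0: LHS = (0³ + 0² + 2) mod 4 = 2 mod 4 = 2; 2 = 3 — FAILS
(B) x = -1: LHS = 3·(-1)³ - (-1)² + (-1) + 2 = -3, RHS = (-1) - 2 = -3; -3 > -3 — FAILS

Answer: Both A and B are false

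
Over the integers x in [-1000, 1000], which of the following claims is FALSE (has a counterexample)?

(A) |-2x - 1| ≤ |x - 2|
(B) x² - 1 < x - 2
(A) x = 1: LHS = |-2·1 - 1| = |-3| = 3, RHS = |1 - 2| = |-1| = 1; 3 ≤ 1 — FAILS
(B) x = 0: LHS = 0² - 1 = -1, RHS = 0 - 2 = -2; -1 < -2 — FAILS

Answer: Both A and B are false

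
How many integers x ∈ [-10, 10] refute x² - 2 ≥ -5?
Over all integers in [-10, 10], LHS − RHS is smallest at x = 0, where it equals 3:
x = 0: LHS = 0² - 2 = -2; -2 ≥ -5 — holds
At the ends of the range:
x = -10: LHS = (-10)² - 2 = 98; 98 ≥ -5 — holds
x = 10: LHS = 10² - 2 = 98; 98 ≥ -5 — holds
Hence LHS − RHS is never negative, i.e. LHS ≥ RHS throughout, so the relation holds for every integer in [-10, 10].

No counterexample appears in that range.

Answer: 0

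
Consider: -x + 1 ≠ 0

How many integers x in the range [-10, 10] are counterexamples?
Counterexamples in [-10, 10]: {1}.

Counting them gives 1 values.

Answer: 1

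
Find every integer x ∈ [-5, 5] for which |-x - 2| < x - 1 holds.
Over all integers in [-5, 5], LHS − RHS is smallest at x = 0, where it equals 3:
x = 0: LHS = |-0 - 2| = |-2| = 2, RHS = 0 - 1 = -1; 2 < -1 — FAILS
At the ends of the range:
x = -5: LHS = |-(-5) - 2| = |3| = 3, RHS = (-5) - 1 = -6; 3 < -6 — FAILS
x = 5: LHS = |-5 - 2| = |-7| = 7, RHS = 5 - 1 = 4; 7 < 4 — FAILS
Hence LHS − RHS is never negative, i.e. LHS ≥ RHS throughout, so the claimed relation (<) fails for every integer in [-5, 5].

Answer: None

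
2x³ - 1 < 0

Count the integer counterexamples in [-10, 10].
Counterexamples in [-10, 10]: {1, 2, 3, 4, 5, 6, 7, 8, 9, 10}.

Counting them gives 10 values.

Answer: 10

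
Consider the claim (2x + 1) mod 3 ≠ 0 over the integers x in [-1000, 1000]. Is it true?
The claim fails at x = 1:
x = 1: LHS = (2·1 + 1) mod 3 = 3 mod 3 = 0; 0 ≠ 0 — FAILS

Because a single integer refutes it, the statement is false.

Answer: False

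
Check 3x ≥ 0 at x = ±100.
x = 100: LHS = 3·100 = 300; 300 ≥ 0 — holds
x = -100: LHS = 3·(-100) = -300; -300 ≥ 0 — FAILS

Answer: Partially: holds for x = 100, fails for x = -100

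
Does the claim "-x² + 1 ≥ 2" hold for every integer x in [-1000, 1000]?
The claim fails at x = 0:
x = 0: LHS = -0² + 1 = 1; 1 ≥ 2 — FAILS

Because a single integer refutes it, the statement is false.

Answer: False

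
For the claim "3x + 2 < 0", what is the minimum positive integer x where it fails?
Testing positive integers:
x = 1: LHS = 3·1 + 2 = 5; 5 < 0 — FAILS  ← smallest positive counterexample

Answer: x = 1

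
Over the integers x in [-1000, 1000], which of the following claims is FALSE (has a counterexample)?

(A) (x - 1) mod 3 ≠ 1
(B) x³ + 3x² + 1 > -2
(A) x = -1: LHS = ((-1) - 1) mod 3 = (-2) mod 3 = 1; 1 ≠ 1 — FAILS
(B) x = -4: LHS = (-4)³ + 3·(-4)² + 1 = -15; -15 > -2 — FAILS

Answer: Both A and B are false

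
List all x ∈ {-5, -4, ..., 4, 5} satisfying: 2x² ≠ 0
Holds for: {-5, -4, -3, -2, -1, 1, 2, 3, 4, 5}
Fails for: {0}

Answer: {-5, -4, -3, -2, -1, 1, 2, 3, 4, 5}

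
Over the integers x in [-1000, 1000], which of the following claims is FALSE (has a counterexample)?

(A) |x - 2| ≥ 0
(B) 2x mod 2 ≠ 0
(A) An absolute value is never negative, so the left side is ≥ 0 for every x, while the right side is 0. Tightest case in [-1000, 1000] is x = 2:
x = 2: LHS = |2 - 2| = |0| = 0; 0 ≥ 0 — holds
Hence LHS − RHS is never negative, i.e. LHS ≥ RHS throughout, so the relation holds for every integer in [-1000, 1000].

(B) x = 0: LHS = (2·0) mod 2 = 0 mod 2 = 0; 0 ≠ 0 — FAILS

Only (B) has a counterexample.

Answer: B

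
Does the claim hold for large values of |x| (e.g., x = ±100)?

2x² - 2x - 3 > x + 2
x = 100: LHS = 2·100² - 2·100 - 3 = 19797, RHS = 100 + 2 = 102; 19797 > 102 — holds
x = -100: LHS = 2·(-100)² - 2·(-100) - 3 = 20197, RHS = (-100) + 2 = -98; 20197 > -98 — holds

Answer: Yes, holds for both x = 100 and x = -100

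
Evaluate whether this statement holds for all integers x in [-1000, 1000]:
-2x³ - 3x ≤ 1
The claim fails at x = -1:
x = -1: LHS = -2·(-1)³ - 3·(-1) = 5; 5 ≤ 1 — FAILS

Because a single integer refutes it, the statement is false.

Answer: False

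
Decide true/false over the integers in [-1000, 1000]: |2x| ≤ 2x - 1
The claim fails at x = 0:
x = 0: LHS = |2·0| = |0| = 0, RHS = 2·0 - 1 = -1; 0 ≤ -1 — FAILS

Because a single integer refutes it, the statement is false.

Answer: False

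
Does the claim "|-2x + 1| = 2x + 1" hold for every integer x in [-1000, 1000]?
The claim fails at x = 1:
x = 1: LHS = |-2·1 + 1| = |-1| = 1, RHS = 2·1 + 1 = 3; 1 = 3 — FAILS

Because a single integer refutes it, the statement is false.

Answer: False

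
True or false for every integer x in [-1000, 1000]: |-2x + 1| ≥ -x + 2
The claim fails at x = 0:
x = 0: LHS = |-2·0 + 1| = |1| = 1, RHS = -0 + 2 = 2; 1 ≥ 2 — FAILS

Because a single integer refutes it, the statement is false.

Answer: False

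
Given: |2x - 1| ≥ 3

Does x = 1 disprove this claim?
Substitute x = 1 into the relation:
x = 1: LHS = |2·1 - 1| = |1| = 1; 1 ≥ 3 — FAILS

Since the claim fails at x = 1, this value is a counterexample.

Answer: Yes, x = 1 is a counterexample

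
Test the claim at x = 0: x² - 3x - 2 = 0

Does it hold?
x = 0: LHS = 0² - 3·0 - 2 = -2; -2 = 0 — FAILS

The relation fails at x = 0, so x = 0 is a counterexample.

Answer: No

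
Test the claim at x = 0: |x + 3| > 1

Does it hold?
x = 0: LHS = |0 + 3| = |3| = 3; 3 > 1 — holds

The relation is satisfied at x = 0.

Answer: Yes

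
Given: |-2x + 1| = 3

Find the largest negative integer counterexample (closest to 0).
Testing negative integers from -1 downward:
x = -1: LHS = |-2·(-1) + 1| = |3| = 3; 3 = 3 — holds
x = -2: LHS = |-2·(-2) + 1| = |5| = 5; 5 = 3 — FAILS  ← closest negative counterexample to 0

Answer: x = -2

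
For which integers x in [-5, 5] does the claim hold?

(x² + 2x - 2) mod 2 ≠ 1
Holds for: {-4, -2, 0, 2, 4}
Fails for: {-5, -3, -1, 1, 3, 5}

Answer: {-4, -2, 0, 2, 4}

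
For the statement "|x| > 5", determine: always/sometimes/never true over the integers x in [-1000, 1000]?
Holds at x = 6: LHS = |6| = 6; 6 > 5 — holds
Fails at x = 0: LHS = |0| = 0; 0 > 5 — FAILS
It is satisfied by some integers in the range but not all.

Answer: Sometimes true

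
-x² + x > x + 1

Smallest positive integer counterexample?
Testing positive integers:
x = 1: LHS = -1² + 1 = 0, RHS = 1 + 1 = 2; 0 > 2 — FAILS  ← smallest positive counterexample

Answer: x = 1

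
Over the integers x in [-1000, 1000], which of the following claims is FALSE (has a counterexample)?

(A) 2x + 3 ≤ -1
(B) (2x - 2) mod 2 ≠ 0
(A) x = 0: LHS = 2·0 + 3 = 3; 3 ≤ -1 — FAILS
(B) x = 0: LHS = (2·0 - 2) mod 2 = (-2) mod 2 = 0; 0 ≠ 0 — FAILS

Answer: Both A and B are false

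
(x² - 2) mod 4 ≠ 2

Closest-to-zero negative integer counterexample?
Testing negative integers from -1 downward:
x = -1: LHS = ((-1)² - 2) mod 4 = (-1) mod 4 = 3; 3 ≠ 2 — holds
x = -2: LHS = ((-2)² - 2) mod 4 = 2 mod 4 = 2; 2 ≠ 2 — FAILS  ← closest negative counterexample to 0

Answer: x = -2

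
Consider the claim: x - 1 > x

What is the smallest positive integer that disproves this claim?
Testing positive integers:
x = 1: LHS = 1 - 1 = 0; 0 > 1 — FAILS  ← smallest positive counterexample

Answer: x = 1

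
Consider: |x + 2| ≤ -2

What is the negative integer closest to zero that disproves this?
Testing negative integers from -1 downward:
x = -1: LHS = |(-1) + 2| = |1| = 1; 1 ≤ -2 — FAILS  ← closest negative counterexample to 0

Answer: x = -1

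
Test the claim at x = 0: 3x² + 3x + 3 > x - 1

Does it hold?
x = 0: LHS = 3·0² + 3·0 + 3 = 3, RHS = 0 - 1 = -1; 3 > -1 — holds

The relation is satisfied at x = 0.

Answer: Yes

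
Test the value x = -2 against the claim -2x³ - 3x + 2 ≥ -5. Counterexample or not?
Substitute x = -2 into the relation:
x = -2: LHS = -2·(-2)³ - 3·(-2) + 2 = 24; 24 ≥ -5 — holds

The claim holds here, so x = -2 is not a counterexample. (A counterexample exists elsewhere, e.g. x = 2.)

Answer: No, x = -2 is not a counterexample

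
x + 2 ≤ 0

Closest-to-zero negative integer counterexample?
Testing negative integers from -1 downward:
x = -1: LHS = (-1) + 2 = 1; 1 ≤ 0 — FAILS  ← closest negative counterexample to 0

Answer: x = -1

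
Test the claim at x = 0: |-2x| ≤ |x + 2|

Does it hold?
x = 0: LHS = |-2·0| = |0| = 0, RHS = |0 + 2| = |2| = 2; 0 ≤ 2 — holds

The relation is satisfied at x = 0.

Answer: Yes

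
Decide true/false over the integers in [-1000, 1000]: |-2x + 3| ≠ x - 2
Over all integers in [-1000, 1000], LHS − RHS is always positive; it is smallest at x = 2, where it equals 1:
x = 2: LHS = |-2·2 + 3| = |-1| = 1, RHS = 2 - 2 = 0; 1 ≠ 0 — holds
At the ends of the range:
x = -1000: LHS = |-2·(-1000) + 3| = |2003| = 2003, RHS = (-1000) - 2 = -1002; 2003 ≠ -1002 — holds
x = 1000: LHS = |-2·1000 + 3| = |-1997| = 1997, RHS = 1000 - 2 = 998; 1997 ≠ 998 — holds
Hence LHS − RHS is never 0, i.e. the two sides are never equal, so the relation holds for every integer in [-1000, 1000].

No counterexample exists.

Answer: True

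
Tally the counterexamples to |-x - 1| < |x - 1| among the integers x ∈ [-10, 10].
Counterexamples in [-10, 10]: {0, 1, 2, 3, 4, 5, 6, 7, 8, 9, 10}.

Counting them gives 11 values.

Answer: 11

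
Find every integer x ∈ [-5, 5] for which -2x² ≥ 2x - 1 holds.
Holds for: {-1, 0}
Fails for: {-5, -4, -3, -2, 1, 2, 3, 4, 5}

Answer: {-1, 0}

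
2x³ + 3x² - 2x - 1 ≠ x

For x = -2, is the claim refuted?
Substitute x = -2 into the relation:
x = -2: LHS = 2·(-2)³ + 3·(-2)² - 2·(-2) - 1 = -1; -1 ≠ -2 — holds

The relation holds at x = -2, so it is not a counterexample.

Answer: No, x = -2 is not a counterexample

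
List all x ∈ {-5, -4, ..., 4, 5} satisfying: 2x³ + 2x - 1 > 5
Holds for: {2, 3, 4, 5}
Fails for: {-5, -4, -3, -2, -1, 0, 1}

Answer: {2, 3, 4, 5}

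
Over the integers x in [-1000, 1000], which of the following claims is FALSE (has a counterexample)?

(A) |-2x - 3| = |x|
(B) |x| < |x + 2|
(A) x = 0: LHS = |-2·0 - 3| = |-3| = 3, RHS = |0| = 0; 3 = 0 — FAILS
(B) x = -1: LHS = |-1| = 1, RHS = |(-1) + 2| = |1| = 1; 1 < 1 — FAILS

Answer: Both A and B are false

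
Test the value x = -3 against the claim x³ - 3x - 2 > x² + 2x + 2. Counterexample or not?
Substitute x = -3 into the relation:
x = -3: LHS = (-3)³ - 3·(-3) - 2 = -20, RHS = (-3)² + 2·(-3) + 2 = 5; -20 > 5 — FAILS

Since the claim fails at x = -3, this value is a counterexample.

Answer: Yes, x = -3 is a counterexample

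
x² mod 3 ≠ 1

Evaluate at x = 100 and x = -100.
x = 100: LHS = (100²) mod 3 = 10000 mod 3 = 1; 1 ≠ 1 — FAILS
x = -100: LHS = ((-100)²) mod 3 = 10000 mod 3 = 1; 1 ≠ 1 — FAILS

Answer: No, fails for both x = 100 and x = -100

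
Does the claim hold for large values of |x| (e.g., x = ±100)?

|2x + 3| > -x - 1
x = 100: LHS = |2·100 + 3| = |203| = 203, RHS = -100 - 1 = -101; 203 > -101 — holds
x = -100: LHS = |2·(-100) + 3| = |-197| = 197, RHS = -(-100) - 1 = 99; 197 > 99 — holds

Answer: Yes, holds for both x = 100 and x = -100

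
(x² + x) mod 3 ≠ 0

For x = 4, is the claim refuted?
Substitute x = 4 into the relation:
x = 4: LHS = (4² + 4) mod 3 = 20 mod 3 = 2; 2 ≠ 0 — holds

The claim holds here, so x = 4 is not a counterexample. (A counterexample exists elsewhere, e.g. x = 0.)

Answer: No, x = 4 is not a counterexample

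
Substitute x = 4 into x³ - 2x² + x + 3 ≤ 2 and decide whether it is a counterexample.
Substitute x = 4 into the relation:
x = 4: LHS = 4³ - 2·4² + 4 + 3 = 39; 39 ≤ 2 — FAILS

Since the claim fails at x = 4, this value is a counterexample.

Answer: Yes, x = 4 is a counterexample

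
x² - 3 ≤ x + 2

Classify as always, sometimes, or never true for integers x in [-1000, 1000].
Holds at x = 0: LHS = 0² - 3 = -3, RHS = 0 + 2 = 2; -3 ≤ 2 — holds
Fails at x = -2: LHS = (-2)² - 3 = 1, RHS = (-2) + 2 = 0; 1 ≤ 0 — FAILS
It is satisfied by some integers in the range but not all.

Answer: Sometimes true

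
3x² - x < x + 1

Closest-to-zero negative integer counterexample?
Testing negative integers from -1 downward:
x = -1: LHS = 3·(-1)² - (-1) = 4, RHS = (-1) + 1 = 0; 4 < 0 — FAILS  ← closest negative counterexample to 0

Answer: x = -1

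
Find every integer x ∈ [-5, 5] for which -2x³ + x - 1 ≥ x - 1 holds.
Holds for: {-5, -4, -3, -2, -1, 0}
Fails for: {1, 2, 3, 4, 5}

Answer: {-5, -4, -3, -2, -1, 0}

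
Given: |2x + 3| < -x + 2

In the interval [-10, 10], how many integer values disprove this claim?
Counterexamples in [-10, 10]: {-10, -9, -8, -7, -6, -5, 0, 1, 2, 3, 4, 5, 6, 7, 8, 9, 10}.

Counting them gives 17 values.

Answer: 17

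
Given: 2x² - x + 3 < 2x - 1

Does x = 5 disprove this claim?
Substitute x = 5 into the relation:
x = 5: LHS = 2·5² - 5 + 3 = 48, RHS = 2·5 - 1 = 9; 48 < 9 — FAILS

Since the claim fails at x = 5, this value is a counterexample.

Answer: Yes, x = 5 is a counterexample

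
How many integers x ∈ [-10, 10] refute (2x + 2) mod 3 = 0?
Counterexamples in [-10, 10]: {-9, -8, -6, -5, -3, -2, 0, 1, 3, 4, 6, 7, 9, 10}.

Counting them gives 14 values.

Answer: 14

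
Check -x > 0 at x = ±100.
x = 100: -100 > 0 — FAILS
x = -100: LHS = -(-100) = 100; 100 > 0 — holds

Answer: Partially: fails for x = 100, holds for x = -100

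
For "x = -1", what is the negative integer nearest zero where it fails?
Testing negative integers from -1 downward:
x = -1: -1 = -1 — holds
x = -2: -2 = -1 — FAILS  ← closest negative counterexample to 0

Answer: x = -2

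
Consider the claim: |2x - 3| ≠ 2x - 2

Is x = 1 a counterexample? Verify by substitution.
Substitute x = 1 into the relation:
x = 1: LHS = |2·1 - 3| = |-1| = 1, RHS = 2·1 - 2 = 0; 1 ≠ 0 — holds

The relation holds at x = 1, so it is not a counterexample.

Answer: No, x = 1 is not a counterexample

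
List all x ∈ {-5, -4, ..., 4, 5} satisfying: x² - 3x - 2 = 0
Track d = LHS − RHS over the integers in [-5, 5]. Equality would need d = 0, but d changes sign only between consecutive integers, jumping over 0:
x = -1: LHS = (-1)² - 3·(-1) - 2 = 2; 2 = 0 — FAILS  (d = 2)
x = 0: LHS = 0² - 3·0 - 2 = -2; -2 = 0 — FAILS  (d = -2)
x = 3: LHS = 3² - 3·3 - 2 = -2; -2 = 0 — FAILS  (d = -2)
x = 4: LHS = 4² - 3·4 - 2 = 2; 2 = 0 — FAILS  (d = 2)
Away from these crossings d keeps a constant sign, and checking every integer in [-5, 5] confirms d ≠ 0 throughout. Hence the two sides are never equal, so the claimed relation (=) fails for every integer in [-5, 5].

Answer: None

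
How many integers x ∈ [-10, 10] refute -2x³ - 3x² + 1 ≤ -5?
Counterexamples in [-10, 10]: {-10, -9, -8, -7, -6, -5, -4, -3, -2, -1, 0, 1}.

Counting them gives 12 values.

Answer: 12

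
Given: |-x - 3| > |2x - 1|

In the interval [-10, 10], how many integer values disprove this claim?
Counterexamples in [-10, 10]: {-10, -9, -8, -7, -6, -5, -4, -3, -2, -1, 4, 5, 6, 7, 8, 9, 10}.

Counting them gives 17 values.

Answer: 17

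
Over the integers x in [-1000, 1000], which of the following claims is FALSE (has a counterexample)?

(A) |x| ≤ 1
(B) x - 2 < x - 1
(A) x = 2: LHS = |2| = 2; 2 ≤ 1 — FAILS

(B) Over all integers in [-1000, 1000], LHS − RHS is largest at x = 0, where it equals -1:
x = 0: LHS = 0 - 2 = -2, RHS = 0 - 1 = -1; -2 < -1 — holds
At the ends of the range:
x = -1000: LHS = (-1000) - 2 = -1002, RHS = (-1000) - 1 = -1001; -1002 < -1001 — holds
x = 1000: LHS = 1000 - 2 = 998, RHS = 1000 - 1 = 999; 998 < 999 — holds
Hence LHS − RHS is never zero or positive, i.e. LHS < RHS throughout, so the relation holds for every integer in [-1000, 1000].

Only (A) has a counterexample.

Answer: A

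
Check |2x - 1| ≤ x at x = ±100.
x = 100: LHS = |2·100 - 1| = |199| = 199; 199 ≤ 100 — FAILS
x = -100: LHS = |2·(-100) - 1| = |-201| = 201; 201 ≤ -100 — FAILS

Answer: No, fails for both x = 100 and x = -100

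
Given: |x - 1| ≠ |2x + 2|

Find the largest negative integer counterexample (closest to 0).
Testing negative integers from -1 downward:
x = -1: LHS = |(-1) - 1| = |-2| = 2, RHS = |2·(-1) + 2| = |0| = 0; 2 ≠ 0 — holds
x = -2: LHS = |(-2) - 1| = |-3| = 3, RHS = |2·(-2) + 2| = |-2| = 2; 3 ≠ 2 — holds
x = -3: LHS = |(-3) - 1| = |-4| = 4, RHS = |2·(-3) + 2| = |-4| = 4; 4 ≠ 4 — FAILS  ← closest negative counterexample to 0

Answer: x = -3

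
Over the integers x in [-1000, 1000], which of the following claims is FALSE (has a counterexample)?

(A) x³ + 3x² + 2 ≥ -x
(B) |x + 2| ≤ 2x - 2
(A) x = -3: LHS = (-3)³ + 3·(-3)² + 2 = 2, RHS = -(-3) = 3; 2 ≥ 3 — FAILS
(B) x = 0: LHS = |0 + 2| = |2| = 2, RHS = 2·0 - 2 = -2; 2 ≤ -2 — FAILS

Answer: Both A and B are false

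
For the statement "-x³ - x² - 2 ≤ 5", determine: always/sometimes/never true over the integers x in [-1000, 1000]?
Holds at x = 0: LHS = -0³ - 0² - 2 = -2; -2 ≤ 5 — holds
Fails at x = -3: LHS = -(-3)³ - (-3)² - 2 = 16; 16 ≤ 5 — FAILS
It is satisfied by some integers in the range but not all.

Answer: Sometimes true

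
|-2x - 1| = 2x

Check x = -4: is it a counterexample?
Substitute x = -4 into the relation:
x = -4: LHS = |-2·(-4) - 1| = |7| = 7, RHS = 2·(-4) = -8; 7 = -8 — FAILS

Since the claim fails at x = -4, this value is a counterexample.

Answer: Yes, x = -4 is a counterexample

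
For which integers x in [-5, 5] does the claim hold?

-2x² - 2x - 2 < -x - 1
Over all integers in [-5, 5], LHS − RHS is largest at x = 0, where it equals -1:
x = 0: LHS = -2·0² - 2·0 - 2 = -2, RHS = -0 - 1 = -1; -2 < -1 — holds
At the ends of the range:
x = -5: LHS = -2·(-5)² - 2·(-5) - 2 = -42, RHS = -(-5) - 1 = 4; -42 < 4 — holds
x = 5: LHS = -2·5² - 2·5 - 2 = -62, RHS = -5 - 1 = -6; -62 < -6 — holds
Hence LHS − RHS is never zero or positive, i.e. LHS < RHS throughout, so the relation holds for every integer in [-5, 5].

Answer: All integers in [-5, 5]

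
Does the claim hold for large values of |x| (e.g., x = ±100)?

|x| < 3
x = 100: LHS = |100| = 100; 100 < 3 — FAILS
x = -100: LHS = |-100| = 100; 100 < 3 — FAILS

Answer: No, fails for both x = 100 and x = -100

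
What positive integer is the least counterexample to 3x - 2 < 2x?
Testing positive integers:
x = 1: LHS = 3·1 - 2 = 1, RHS = 2·1 = 2; 1 < 2 — holds
x = 2: LHS = 3·2 - 2 = 4, RHS = 2·2 = 4; 4 < 4 — FAILS  ← smallest positive counterexample

Answer: x = 2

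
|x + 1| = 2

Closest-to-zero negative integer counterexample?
Testing negative integers from -1 downward:
x = -1: LHS = |(-1) + 1| = |0| = 0; 0 = 2 — FAILS  ← closest negative counterexample to 0

Answer: x = -1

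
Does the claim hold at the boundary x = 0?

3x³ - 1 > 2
x = 0: LHS = 3·0³ - 1 = -1; -1 > 2 — FAILS

The relation fails at x = 0, so x = 0 is a counterexample.

Answer: No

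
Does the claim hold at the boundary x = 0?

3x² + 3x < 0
x = 0: LHS = 3·0² + 3·0 = 0; 0 < 0 — FAILS

The relation fails at x = 0, so x = 0 is a counterexample.

Answer: No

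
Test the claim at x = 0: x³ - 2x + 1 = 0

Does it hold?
x = 0: LHS = 0³ - 2·0 + 1 = 1; 1 = 0 — FAILS

The relation fails at x = 0, so x = 0 is a counterexample.

Answer: No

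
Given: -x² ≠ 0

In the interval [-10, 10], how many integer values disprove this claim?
Counterexamples in [-10, 10]: {0}.

Counting them gives 1 values.

Answer: 1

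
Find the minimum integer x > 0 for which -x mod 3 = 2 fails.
Testing positive integers:
x = 1: LHS = (-1) mod 3 = 2; 2 = 2 — holds
x = 2: LHS = (-2) mod 3 = 1; 1 = 2 — FAILS  ← smallest positive counterexample

Answer: x = 2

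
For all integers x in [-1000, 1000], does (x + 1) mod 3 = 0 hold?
The claim fails at x = 0:
x = 0: LHS = (0 + 1) mod 3 = 1 mod 3 = 1; 1 = 0 — FAILS

Because a single integer refutes it, the statement is false.

Answer: False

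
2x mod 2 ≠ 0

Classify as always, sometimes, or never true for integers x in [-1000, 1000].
For a polynomial with integer coefficients, its value mod 2 depends only on x mod 2, so it suffices to check one representative of each residue class, x = 0, 1:
x = 0: LHS = (2·0) mod 2 = 0 mod 2 = 0; 0 ≠ 0 — FAILS
x = 1: LHS = (2·1) mod 2 = 2 mod 2 = 0; 0 ≠ 0 — FAILS
The relation fails in every residue class, so the claimed relation (≠) fails for every integer in [-1000, 1000].

No integer in the range satisfies it.

Answer: Never true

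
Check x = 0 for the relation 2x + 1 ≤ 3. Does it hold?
x = 0: LHS = 2·0 + 1 = 1; 1 ≤ 3 — holds

The relation is satisfied at x = 0.

Answer: Yes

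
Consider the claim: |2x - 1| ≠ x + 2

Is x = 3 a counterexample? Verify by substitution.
Substitute x = 3 into the relation:
x = 3: LHS = |2·3 - 1| = |5| = 5, RHS = 3 + 2 = 5; 5 ≠ 5 — FAILS

Since the claim fails at x = 3, this value is a counterexample.

Answer: Yes, x = 3 is a counterexample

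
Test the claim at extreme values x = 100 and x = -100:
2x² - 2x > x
x = 100: LHS = 2·100² - 2·100 = 19800; 19800 > 100 — holds
x = -100: LHS = 2·(-100)² - 2·(-100) = 20200; 20200 > -100 — holds

Answer: Yes, holds for both x = 100 and x = -100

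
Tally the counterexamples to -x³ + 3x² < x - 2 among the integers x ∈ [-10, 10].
Counterexamples in [-10, 10]: {-10, -9, -8, -7, -6, -5, -4, -3, -2, -1, 0, 1, 2}.

Counting them gives 13 values.

Answer: 13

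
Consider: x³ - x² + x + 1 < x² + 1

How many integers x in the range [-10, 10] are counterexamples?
Counterexamples in [-10, 10]: {0, 1, 2, 3, 4, 5, 6, 7, 8, 9, 10}.

Counting them gives 11 values.

Answer: 11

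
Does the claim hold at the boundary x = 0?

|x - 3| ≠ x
x = 0: LHS = |0 - 3| = |-3| = 3; 3 ≠ 0 — holds

The relation is satisfied at x = 0.

Answer: Yes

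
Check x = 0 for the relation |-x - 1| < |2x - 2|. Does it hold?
x = 0: LHS = |-0 - 1| = |-1| = 1, RHS = |2·0 - 2| = |-2| = 2; 1 < 2 — holds

The relation is satisfied at x = 0.

Answer: Yes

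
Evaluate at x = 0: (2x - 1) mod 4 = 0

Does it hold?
x = 0: LHS = (2·0 - 1) mod 4 = (-1) mod 4 = 3; 3 = 0 — FAILS

The relation fails at x = 0, so x = 0 is a counterexample.

Answer: No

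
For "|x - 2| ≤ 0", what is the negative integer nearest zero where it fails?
Testing negative integers from -1 downward:
x = -1: LHS = |(-1) - 2| = |-3| = 3; 3 ≤ 0 — FAILS  ← closest negative counterexample to 0

Answer: x = -1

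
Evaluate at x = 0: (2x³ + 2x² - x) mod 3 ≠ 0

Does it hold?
x = 0: LHS = (2·0³ + 2·0² - 0) mod 3 = 0 mod 3 = 0; 0 ≠ 0 — FAILS

The relation fails at x = 0, so x = 0 is a counterexample.

Answer: No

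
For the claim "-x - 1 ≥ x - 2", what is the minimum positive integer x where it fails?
Testing positive integers:
x = 1: LHS = -1 - 1 = -2, RHS = 1 - 2 = -1; -2 ≥ -1 — FAILS  ← smallest positive counterexample

Answer: x = 1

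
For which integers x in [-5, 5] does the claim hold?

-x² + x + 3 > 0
Holds for: {-1, 0, 1, 2}
Fails for: {-5, -4, -3, -2, 3, 4, 5}

Answer: {-1, 0, 1, 2}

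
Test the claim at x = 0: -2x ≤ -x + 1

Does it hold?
x = 0: LHS = -2·0 = 0, RHS = -0 + 1 = 1; 0 ≤ 1 — holds

The relation is satisfied at x = 0.

Answer: Yes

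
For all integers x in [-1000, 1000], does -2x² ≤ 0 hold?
Over all integers in [-1000, 1000], LHS − RHS is largest at x = 0, where it equals 0:
x = 0: LHS = -2·0² = 0; 0 ≤ 0 — holds
At the ends of the range:
x = -1000: LHS = -2·(-1000)² = -2000000; -2000000 ≤ 0 — holds
x = 1000: LHS = -2·1000² = -2000000; -2000000 ≤ 0 — holds
Hence LHS − RHS is never positive, i.e. LHS ≤ RHS throughout, so the relation holds for every integer in [-1000, 1000].

No counterexample exists.

Answer: True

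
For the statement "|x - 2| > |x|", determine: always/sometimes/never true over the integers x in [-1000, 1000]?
Holds at x = 0: LHS = |0 - 2| = |-2| = 2, RHS = |0| = 0; 2 > 0 — holds
Fails at x = 1: LHS = |1 - 2| = |-1| = 1, RHS = |1| = 1; 1 > 1 — FAILS
It is satisfied by some integers in the range but not all.

Answer: Sometimes true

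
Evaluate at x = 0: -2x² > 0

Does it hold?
x = 0: LHS = -2·0² = 0; 0 > 0 — FAILS

The relation fails at x = 0, so x = 0 is a counterexample.

Answer: No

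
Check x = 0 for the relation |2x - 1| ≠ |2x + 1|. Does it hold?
x = 0: LHS = |2·0 - 1| = |-1| = 1, RHS = |2·0 + 1| = |1| = 1; 1 ≠ 1 — FAILS

The relation fails at x = 0, so x = 0 is a counterexample.

Answer: No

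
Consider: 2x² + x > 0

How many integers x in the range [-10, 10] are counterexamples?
Counterexamples in [-10, 10]: {0}.

Counting them gives 1 values.

Answer: 1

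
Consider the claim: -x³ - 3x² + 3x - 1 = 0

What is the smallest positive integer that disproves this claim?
Testing positive integers:
x = 1: LHS = -1³ - 3·1² + 3·1 - 1 = -2; -2 = 0 — FAILS  ← smallest positive counterexample

Answer: x = 1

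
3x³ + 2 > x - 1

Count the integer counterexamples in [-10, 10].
Counterexamples in [-10, 10]: {-10, -9, -8, -7, -6, -5, -4, -3, -2}.

Counting them gives 9 values.

Answer: 9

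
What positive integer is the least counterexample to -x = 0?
Testing positive integers:
x = 1: -1 = 0 — FAILS  ← smallest positive counterexample

Answer: x = 1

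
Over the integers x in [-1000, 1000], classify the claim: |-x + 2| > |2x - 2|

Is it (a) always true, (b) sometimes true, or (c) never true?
Holds at x = 1: LHS = |-1 + 2| = |1| = 1, RHS = |2·1 - 2| = |0| = 0; 1 > 0 — holds
Fails at x = 0: LHS = |-0 + 2| = |2| = 2, RHS = |2·0 - 2| = |-2| = 2; 2 > 2 — FAILS
It is satisfied by some integers in the range but not all.

Answer: Sometimes true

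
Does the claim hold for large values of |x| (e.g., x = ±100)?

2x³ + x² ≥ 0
x = 100: LHS = 2·100³ + 100² = 2010000; 2010000 ≥ 0 — holds
x = -100: LHS = 2·(-100)³ + (-100)² = -1990000; -1990000 ≥ 0 — FAILS

Answer: Partially: holds for x = 100, fails for x = -100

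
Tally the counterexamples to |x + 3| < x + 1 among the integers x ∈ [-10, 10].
Counterexamples in [-10, 10]: {-10, -9, -8, -7, -6, -5, -4, -3, -2, -1, 0, 1, 2, 3, 4, 5, 6, 7, 8, 9, 10}.

Counting them gives 21 values.

Answer: 21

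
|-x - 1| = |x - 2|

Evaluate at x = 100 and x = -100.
x = 100: LHS = |-100 - 1| = |-101| = 101, RHS = |100 - 2| = |98| = 98; 101 = 98 — FAILS
x = -100: LHS = |-(-100) - 1| = |99| = 99, RHS = |(-100) - 2| = |-102| = 102; 99 = 102 — FAILS

Answer: No, fails for both x = 100 and x = -100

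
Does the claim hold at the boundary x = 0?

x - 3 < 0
x = 0: LHS = 0 - 3 = -3; -3 < 0 — holds

The relation is satisfied at x = 0.

Answer: Yes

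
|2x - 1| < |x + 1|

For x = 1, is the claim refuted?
Substitute x = 1 into the relation:
x = 1: LHS = |2·1 - 1| = |1| = 1, RHS = |1 + 1| = |2| = 2; 1 < 2 — holds

The claim holds here, so x = 1 is not a counterexample. (A counterexample exists elsewhere, e.g. x = 0.)

Answer: No, x = 1 is not a counterexample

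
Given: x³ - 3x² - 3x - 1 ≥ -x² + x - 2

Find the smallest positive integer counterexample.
Testing positive integers:
x = 1: LHS = 1³ - 3·1² - 3·1 - 1 = -6, RHS = -1² + 1 - 2 = -2; -6 ≥ -2 — FAILS  ← smallest positive counterexample

Answer: x = 1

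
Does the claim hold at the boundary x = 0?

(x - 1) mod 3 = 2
x = 0: LHS = (0 - 1) mod 3 = (-1) mod 3 = 2; 2 = 2 — holds

The relation is satisfied at x = 0.

Answer: Yes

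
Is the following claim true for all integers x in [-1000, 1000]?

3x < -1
The claim fails at x = 0:
x = 0: LHS = 3·0 = 0; 0 < -1 — FAILS

Because a single integer refutes it, the statement is false.

Answer: False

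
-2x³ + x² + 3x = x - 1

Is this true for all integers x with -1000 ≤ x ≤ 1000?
The claim fails at x = 0:
x = 0: LHS = -2·0³ + 0² + 3·0 = 0, RHS = 0 - 1 = -1; 0 = -1 — FAILS

Because a single integer refutes it, the statement is false.

Answer: False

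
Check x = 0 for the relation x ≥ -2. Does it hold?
x = 0: 0 ≥ -2 — holds

The relation is satisfied at x = 0.

Answer: Yes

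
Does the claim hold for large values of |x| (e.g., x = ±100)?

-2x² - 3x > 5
x = 100: LHS = -2·100² - 3·100 = -20300; -20300 > 5 — FAILS
x = -100: LHS = -2·(-100)² - 3·(-100) = -19700; -19700 > 5 — FAILS

Answer: No, fails for both x = 100 and x = -100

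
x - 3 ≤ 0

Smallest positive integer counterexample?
Testing positive integers:
x = 1: LHS = 1 - 3 = -2; -2 ≤ 0 — holds
x = 2: LHS = 2 - 3 = -1; -1 ≤ 0 — holds
x = 3: LHS = 3 - 3 = 0; 0 ≤ 0 — holds
x = 4: LHS = 4 - 3 = 1; 1 ≤ 0 — FAILS  ← smallest positive counterexample

Answer: x = 4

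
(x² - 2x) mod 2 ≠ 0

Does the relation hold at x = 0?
x = 0: LHS = (0² - 2·0) mod 2 = 0 mod 2 = 0; 0 ≠ 0 — FAILS

The relation fails at x = 0, so x = 0 is a counterexample.

Answer: No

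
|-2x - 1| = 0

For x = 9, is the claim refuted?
Substitute x = 9 into the relation:
x = 9: LHS = |-2·9 - 1| = |-19| = 19; 19 = 0 — FAILS

Since the claim fails at x = 9, this value is a counterexample.

Answer: Yes, x = 9 is a counterexample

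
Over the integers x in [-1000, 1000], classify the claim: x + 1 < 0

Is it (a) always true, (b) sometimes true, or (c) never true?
Holds at x = -2: LHS = (-2) + 1 = -1; -1 < 0 — holds
Fails at x = 0: LHS = 0 + 1 = 1; 1 < 0 — FAILS
It is satisfied by some integers in the range but not all.

Answer: Sometimes true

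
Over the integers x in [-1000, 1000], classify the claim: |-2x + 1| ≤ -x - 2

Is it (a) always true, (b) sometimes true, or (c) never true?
Over all integers in [-1000, 1000], LHS − RHS is smallest at x = 0, where it equals 3:
x = 0: LHS = |-2·0 + 1| = |1| = 1, RHS = -0 - 2 = -2; 1 ≤ -2 — FAILS
At the ends of the range:
x = -1000: LHS = |-2·(-1000) + 1| = |2001| = 2001, RHS = -(-1000) - 2 = 998; 2001 ≤ 998 — FAILS
x = 1000: LHS = |-2·1000 + 1| = |-1999| = 1999, RHS = -1000 - 2 = -1002; 1999 ≤ -1002 — FAILS
Hence LHS − RHS is never zero or negative, i.e. LHS > RHS throughout, so the claimed relation (≤) fails for every integer in [-1000, 1000].

No integer in the range satisfies it.

Answer: Never true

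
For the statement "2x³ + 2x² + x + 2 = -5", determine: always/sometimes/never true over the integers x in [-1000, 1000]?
Track d = LHS − RHS over the integers in [-1000, 1000]. Equality would need d = 0, but d changes sign only between consecutive integers, jumping over 0:
x = -2: LHS = 2·(-2)³ + 2·(-2)² + (-2) + 2 = -8; -8 = -5 — FAILS  (d = -3)
x = -1: LHS = 2·(-1)³ + 2·(-1)² + (-1) + 2 = 1; 1 = -5 — FAILS  (d = 6)
Away from these crossings d keeps a constant sign, and checking every integer in [-1000, 1000] confirms d ≠ 0 throughout. Hence the two sides are never equal, so the claimed relation (=) fails for every integer in [-1000, 1000].

No integer in the range satisfies it.

Answer: Never true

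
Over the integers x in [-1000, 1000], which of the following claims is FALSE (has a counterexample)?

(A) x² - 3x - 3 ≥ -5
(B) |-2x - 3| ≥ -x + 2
(A) Over all integers in [-1000, 1000], LHS − RHS is smallest at x = 1, where it equals 0:
x = 1: LHS = 1² - 3·1 - 3 = -5; -5 ≥ -5 — holds
At the ends of the range:
x = -1000: LHS = (-1000)² - 3·(-1000) - 3 = 1002997; 1002997 ≥ -5 — holds
x = 1000: LHS = 1000² - 3·1000 - 3 = 996997; 996997 ≥ -5 — holds
Hence LHS − RHS is never negative, i.e. LHS ≥ RHS throughout, so the relation holds for every integer in [-1000, 1000].

(B) x = -1: LHS = |-2·(-1) - 3| = |-1| = 1, RHS = -(-1) + 2 = 3; 1 ≥ 3 — FAILS

Only (B) has a counterexample.

Answer: B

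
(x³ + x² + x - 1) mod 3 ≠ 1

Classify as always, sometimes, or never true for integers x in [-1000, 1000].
Holds at x = 0: LHS = (0³ + 0² + 0 - 1) mod 3 = (-1) mod 3 = 2; 2 ≠ 1 — holds
Fails at x = -1: LHS = ((-1)³ + (-1)² + (-1) - 1) mod 3 = (-2) mod 3 = 1; 1 ≠ 1 — FAILS
It is satisfied by some integers in the range but not all.

Answer: Sometimes true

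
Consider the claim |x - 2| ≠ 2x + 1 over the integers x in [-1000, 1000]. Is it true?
Track d = LHS − RHS over the integers in [-1000, 1000]. Equality would need d = 0, but d changes sign only between consecutive integers, jumping over 0:
x = 0: LHS = |0 - 2| = |-2| = 2, RHS = 2·0 + 1 = 1; 2 ≠ 1 — holds  (d = 1)
x = 1: LHS = |1 - 2| = |-1| = 1, RHS = 2·1 + 1 = 3; 1 ≠ 3 — holds  (d = -2)
Away from these crossings d keeps a constant sign, and checking every integer in [-1000, 1000] confirms d ≠ 0 throughout. Hence the two sides are never equal, so the relation holds for every integer in [-1000, 1000].

No counterexample exists.

Answer: True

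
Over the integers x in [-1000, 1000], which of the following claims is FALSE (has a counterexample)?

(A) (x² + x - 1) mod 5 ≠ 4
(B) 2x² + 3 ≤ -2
(A) x = 0: LHS = (0² + 0 - 1) mod 5 = (-1) mod 5 = 4; 4 ≠ 4 — FAILS
(B) x = 0: LHS = 2·0² + 3 = 3; 3 ≤ -2 — FAILS

Answer: Both A and B are false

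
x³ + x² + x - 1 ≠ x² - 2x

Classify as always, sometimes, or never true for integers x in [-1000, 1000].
Track d = LHS − RHS over the integers in [-1000, 1000]. Equality would need d = 0, but d changes sign only between consecutive integers, jumping over 0:
x = 0: LHS = 0³ + 0² + 0 - 1 = -1, RHS = 0² - 2·0 = 0; -1 ≠ 0 — holds  (d = -1)
x = 1: LHS = 1³ + 1² + 1 - 1 = 2, RHS = 1² - 2·1 = -1; 2 ≠ -1 — holds  (d = 3)
Away from these crossings d keeps a constant sign, and checking every integer in [-1000, 1000] confirms d ≠ 0 throughout. Hence the two sides are never equal, so the relation holds for every integer in [-1000, 1000].

No counterexample exists.

Answer: Always true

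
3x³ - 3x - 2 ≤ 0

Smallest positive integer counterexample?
Testing positive integers:
x = 1: LHS = 3·1³ - 3·1 - 2 = -2; -2 ≤ 0 — holds
x = 2: LHS = 3·2³ - 3·2 - 2 = 16; 16 ≤ 0 — FAILS  ← smallest positive counterexample

Answer: x = 2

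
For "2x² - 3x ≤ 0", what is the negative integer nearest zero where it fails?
Testing negative integers from -1 downward:
x = -1: LHS = 2·(-1)² - 3·(-1) = 5; 5 ≤ 0 — FAILS  ← closest negative counterexample to 0

Answer: x = -1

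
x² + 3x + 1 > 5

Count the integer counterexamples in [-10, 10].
Counterexamples in [-10, 10]: {-4, -3, -2, -1, 0, 1}.

Counting them gives 6 values.

Answer: 6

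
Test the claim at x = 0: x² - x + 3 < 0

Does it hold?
x = 0: LHS = 0² - 0 + 3 = 3; 3 < 0 — FAILS

The relation fails at x = 0, so x = 0 is a counterexample.

Answer: No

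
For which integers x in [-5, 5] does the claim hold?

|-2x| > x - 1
Over all integers in [-5, 5], LHS − RHS is smallest at x = 0, where it equals 1:
x = 0: LHS = |-2·0| = |0| = 0, RHS = 0 - 1 = -1; 0 > -1 — holds
At the ends of the range:
x = -5: LHS = |-2·(-5)| = |10| = 10, RHS = (-5) - 1 = -6; 10 > -6 — holds
x = 5: LHS = |-2·5| = |-10| = 10, RHS = 5 - 1 = 4; 10 > 4 — holds
Hence LHS − RHS is never zero or negative, i.e. LHS > RHS throughout, so the relation holds for every integer in [-5, 5].

Answer: All integers in [-5, 5]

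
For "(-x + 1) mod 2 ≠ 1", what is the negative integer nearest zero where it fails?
Testing negative integers from -1 downward:
x = -1: LHS = (-(-1) + 1) mod 2 = 2 mod 2 = 0; 0 ≠ 1 — holds
x = -2: LHS = (-(-2) + 1) mod 2 = 3 mod 2 = 1; 1 ≠ 1 — FAILS  ← closest negative counterexample to 0

Answer: x = -2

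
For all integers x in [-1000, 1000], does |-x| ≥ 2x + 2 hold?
The claim fails at x = 0:
x = 0: LHS = |-0| = |0| = 0, RHS = 2·0 + 2 = 2; 0 ≥ 2 — FAILS

Because a single integer refutes it, the statement is false.

Answer: False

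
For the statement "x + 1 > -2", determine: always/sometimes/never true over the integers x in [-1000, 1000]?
Holds at x = 0: LHS = 0 + 1 = 1; 1 > -2 — holds
Fails at x = -3: LHS = (-3) + 1 = -2; -2 > -2 — FAILS
It is satisfied by some integers in the range but not all.

Answer: Sometimes true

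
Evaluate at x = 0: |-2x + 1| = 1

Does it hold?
x = 0: LHS = |-2·0 + 1| = |1| = 1; 1 = 1 — holds

The relation is satisfied at x = 0.

Answer: Yes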